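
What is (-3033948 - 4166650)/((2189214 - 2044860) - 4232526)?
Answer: 3600299/2044086 ≈ 1.7613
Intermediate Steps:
(-3033948 - 4166650)/((2189214 - 2044860) - 4232526) = -7200598/(144354 - 4232526) = -7200598/(-4088172) = -7200598*(-1/4088172) = 3600299/2044086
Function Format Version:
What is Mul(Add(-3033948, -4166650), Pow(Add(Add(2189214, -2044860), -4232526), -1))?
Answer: Rational(3600299, 2044086) ≈ 1.7613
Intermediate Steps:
Mul(Add(-3033948, -4166650), Pow(Add(Add(2189214, -2044860), -4232526), -1)) = Mul(-7200598, Pow(Add(144354, -4232526), -1)) = Mul(-7200598, Pow(-4088172, -1)) = Mul(-7200598, Rational(-1, 4088172)) = Rational(3600299, 2044086)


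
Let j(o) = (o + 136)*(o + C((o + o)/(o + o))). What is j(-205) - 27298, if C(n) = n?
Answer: -13222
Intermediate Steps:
j(o) = (1 + o)*(136 + o) (j(o) = (o + 136)*(o + (o + o)/(o + o)) = (136 + o)*(o + (2*o)/((2*o))) = (136 + o)*(o + (2*o)*(1/(2*o))) = (136 + o)*(o + 1) = (136 + o)*(1 + o) = (1 + o)*(136 + o))
j(-205) - 27298 = (136 + (-205)² + 137*(-205)) - 27298 = (136 + 42025 - 28085) - 27298 = 14076 - 27298 = -13222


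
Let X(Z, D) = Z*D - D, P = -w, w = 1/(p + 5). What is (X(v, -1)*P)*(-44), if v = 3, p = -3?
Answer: -44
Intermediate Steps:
w = ½ (w = 1/(-3 + 5) = 1/2 = ½ ≈ 0.50000)
P = -½ (P = -1*½ = -½ ≈ -0.50000)
X(Z, D) = -D + D*Z (X(Z, D) = D*Z - D = -D + D*Z)
(X(v, -1)*P)*(-44) = (-(-1 + 3)*(-½))*(-44) = (-1*2*(-½))*(-44) = -2*(-½)*(-44) = 1*(-44) = -44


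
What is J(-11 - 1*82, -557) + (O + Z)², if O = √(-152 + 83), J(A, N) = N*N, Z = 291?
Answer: 394861 + 582*I*√69 ≈ 3.9486e+5 + 4834.5*I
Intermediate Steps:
J(A, N) = N²
O = I*√69 (O = √(-69) = I*√69 ≈ 8.3066*I)
J(-11 - 1*82, -557) + (O + Z)² = (-557)² + (I*√69 + 291)² = 310249 + (291 + I*√69)²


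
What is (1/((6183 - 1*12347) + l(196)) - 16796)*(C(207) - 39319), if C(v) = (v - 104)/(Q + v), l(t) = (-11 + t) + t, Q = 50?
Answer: 981499817492720/1486231 ≈ 6.6040e+8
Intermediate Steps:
l(t) = -11 + 2*t
C(v) = (-104 + v)/(50 + v) (C(v) = (v - 104)/(50 + v) = (-104 + v)/(50 + v))
(1/((6183 - 1*12347) + l(196)) - 16796)*(C(207) - 39319) = (1/((6183 - 1*12347) + (-11 + 2*196)) - 16796)*((-104 + 207)/(50 + 207) - 39319) = (1/((6183 - 12347) + (-11 + 392)) - 16796)*(103/257 - 39319) = (1/(-6164 + 381) - 16796)*((1/257)*103 - 39319) = (1/(-5783) - 16796)*(103/257 - 39319) = (-1/5783 - 16796)*(-10104880/257) = -97131269/5783*(-10104880/257) = 981499817492720/1486231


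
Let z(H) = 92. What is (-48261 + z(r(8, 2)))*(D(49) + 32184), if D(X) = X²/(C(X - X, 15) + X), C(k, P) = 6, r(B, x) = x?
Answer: -7761869459/5 ≈ -1.5524e+9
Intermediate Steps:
D(X) = X²/(6 + X)
(-48261 + z(r(8, 2)))*(D(49) + 32184) = (-48261 + 92)*(49²/(6 + 49) + 32184) = -48169*(2401/55 + 32184) = -48169*1772521/55 = -7761869459/5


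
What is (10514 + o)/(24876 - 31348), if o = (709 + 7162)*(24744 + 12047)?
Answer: -289592475/6472 ≈ -44745.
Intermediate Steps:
o = 289581961 (o = 7871*36791 = 289581961)
(10514 + o)/(24876 - 31348) = (10514 + 289581961)/(24876 - 31348) = 289592475/(-6472) = 289592475*(-1/6472) = -289592475/6472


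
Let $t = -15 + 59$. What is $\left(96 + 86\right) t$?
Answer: $8008$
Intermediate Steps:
$t = 44$
$\left(96 + 86\right) t = \left(96 + 86\right) 44 = 182 \cdot 44 = 8008$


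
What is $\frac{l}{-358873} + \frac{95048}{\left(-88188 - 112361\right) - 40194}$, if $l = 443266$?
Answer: $- \frac{140823347542}{86396162639} \approx -1.63$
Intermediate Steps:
$\frac{l}{-358873} + \frac{95048}{\left(-88188 - 112361\right) - 40194} = \frac{443266}{-358873} + \frac{95048}{\left(-88188 - 112361\right) - 40194} = 443266 \left(- \frac{1}{358873}\right) + \frac{95048}{-200549 - 40194} = - \frac{443266}{358873} + \frac{95048}{-240743} = - \frac{443266}{358873} + 95048 \left(- \frac{1}{240743}\right) = - \frac{443266}{358873} - \frac{95048}{240743} = - \frac{140823347542}{86396162639}$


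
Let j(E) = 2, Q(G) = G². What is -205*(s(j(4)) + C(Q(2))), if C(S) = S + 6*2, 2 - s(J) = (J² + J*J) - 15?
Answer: -5125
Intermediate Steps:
s(J) = 17 - 2*J² (s(J) = 2 - ((J² + J*J) - 15) = 2 - ((J² + J²) - 15) = 2 - (2*J² - 15) = 2 - (-15 + 2*J²) = 2 + (15 - 2*J²) = 17 - 2*J²)
C(S) = 12 + S (C(S) = S + 12 = 12 + S)
-205*(s(j(4)) + C(Q(2))) = -205*((17 - 2*2²) + (12 + 2²)) = -205*((17 - 2*4) + (12 + 4)) = -205*((17 - 8) + 16) = -205*(9 + 16) = -205*25 = -5125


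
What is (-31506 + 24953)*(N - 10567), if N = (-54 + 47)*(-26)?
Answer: 68052905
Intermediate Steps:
N = 182 (N = -7*(-26) = 182)
(-31506 + 24953)*(N - 10567) = (-31506 + 24953)*(182 - 10567) = -6553*(-10385) = 68052905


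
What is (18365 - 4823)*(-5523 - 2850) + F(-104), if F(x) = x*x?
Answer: -113376350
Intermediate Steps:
F(x) = x**2
(18365 - 4823)*(-5523 - 2850) + F(-104) = (18365 - 4823)*(-5523 - 2850) + (-104)**2 = 13542*(-8373) + 10816 = -113387166 + 10816 = -113376350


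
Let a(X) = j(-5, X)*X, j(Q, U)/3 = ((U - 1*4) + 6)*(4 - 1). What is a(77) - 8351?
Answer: 46396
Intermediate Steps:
j(Q, U) = 18 + 9*U (j(Q, U) = 3*(((U - 1*4) + 6)*(4 - 1)) = 3*(((U - 4) + 6)*3) = 3*(((-4 + U) + 6)*3) = 3*((2 + U)*3) = 3*(6 + 3*U) = 18 + 9*U)
a(X) = X*(18 + 9*X) (a(X) = (18 + 9*X)*X = X*(18 + 9*X))
a(77) - 8351 = 9*77*(2 + 77) - 8351 = 9*77*79 - 8351 = 54747 - 8351 = 46396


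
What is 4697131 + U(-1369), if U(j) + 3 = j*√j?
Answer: 4697128 - 50653*I ≈ 4.6971e+6 - 50653.0*I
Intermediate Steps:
U(j) = -3 + j^(3/2) (U(j) = -3 + j*√j = -3 + j^(3/2))
4697131 + U(-1369) = 4697131 + (-3 + (-1369)^(3/2)) = 4697131 + (-3 - 50653*I) = 4697128 - 50653*I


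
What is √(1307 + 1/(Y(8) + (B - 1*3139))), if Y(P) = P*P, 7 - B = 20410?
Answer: √720439921110/23478 ≈ 36.152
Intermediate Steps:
B = -20403 (B = 7 - 1*20410 = 7 - 20410 = -20403)
Y(P) = P²
√(1307 + 1/(Y(8) + (B - 1*3139))) = √(1307 + 1/(8² + (-20403 - 1*3139))) = √(1307 + 1/(64 + (-20403 - 3139))) = √(1307 + 1/(64 - 23542)) = √(1307 + 1/(-23478)) = √(1307 - 1/23478) = √(30685745/23478) = √720439921110/23478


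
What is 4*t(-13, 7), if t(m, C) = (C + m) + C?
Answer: 4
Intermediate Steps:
t(m, C) = m + 2*C
4*t(-13, 7) = 4*(-13 + 2*7) = 4*(-13 + 14) = 4*1 = 4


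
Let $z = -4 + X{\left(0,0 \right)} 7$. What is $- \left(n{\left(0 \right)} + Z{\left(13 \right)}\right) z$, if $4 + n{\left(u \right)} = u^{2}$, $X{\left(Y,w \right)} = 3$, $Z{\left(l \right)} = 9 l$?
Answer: $-1921$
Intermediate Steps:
$z = 17$ ($z = -4 + 3 \cdot 7 = -4 + 21 = 17$)
$n{\left(u \right)} = -4 + u^{2}$
$- \left(n{\left(0 \right)} + Z{\left(13 \right)}\right) z = - \left(\left(-4 + 0^{2}\right) + 9 \cdot 13\right) 17 = - \left(\left(-4 + 0\right) + 117\right) 17 = - \left(-4 + 117\right) 17 = - 113 \cdot 17 = \left(-1\right) 1921 = -1921$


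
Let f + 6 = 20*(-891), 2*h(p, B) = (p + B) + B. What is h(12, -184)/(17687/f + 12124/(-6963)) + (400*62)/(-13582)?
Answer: 16203546660836/256003348995 ≈ 63.294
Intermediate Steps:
h(p, B) = B + p/2 (h(p, B) = ((p + B) + B)/2 = ((B + p) + B)/2 = (p + 2*B)/2 = B + p/2)
f = -17826 (f = -6 + 20*(-891) = -6 - 17820 = -17826)
h(12, -184)/(17687/f + 12124/(-6963)) + (400*62)/(-13582) = (-184 + (½)*12)/(17687/(-17826) + 12124/(-6963)) + (400*62)/(-13582) = (-184 + 6)/(17687*(-1/17826) + 12124*(-1/6963)) + 24800*(-1/13582) = -178/(-17687/17826 - 12124/6963) - 12400/6791 = -178/(-37697445/13791382) - 12400/6791 = -178*(-13791382/37697445) - 12400/6791 = 2454865996/37697445 - 12400/6791 = 16203546660836/256003348995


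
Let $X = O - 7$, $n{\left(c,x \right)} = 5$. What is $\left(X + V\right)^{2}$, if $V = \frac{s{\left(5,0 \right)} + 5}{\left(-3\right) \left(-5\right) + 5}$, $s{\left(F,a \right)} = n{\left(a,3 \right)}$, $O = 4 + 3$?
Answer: $\frac{1}{4} \approx 0.25$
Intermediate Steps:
$O = 7$
$s{\left(F,a \right)} = 5$
$X = 0$ ($X = 7 - 7 = 0$)
$V = \frac{1}{2}$ ($V = \frac{5 + 5}{\left(-3\right) \left(-5\right) + 5} = \frac{10}{15 + 5} = \frac{10}{20} = 10 \cdot \frac{1}{20} = \frac{1}{2} \approx 0.5$)
$\left(X + V\right)^{2} = \left(0 + \frac{1}{2}\right)^{2} = \left(\frac{1}{2}\right)^{2} = \frac{1}{4}$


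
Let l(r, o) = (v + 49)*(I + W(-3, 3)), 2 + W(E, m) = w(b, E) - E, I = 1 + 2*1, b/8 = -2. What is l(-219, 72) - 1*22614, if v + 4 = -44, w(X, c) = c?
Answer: -22613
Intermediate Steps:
b = -16 (b = 8*(-2) = -16)
v = -48 (v = -4 - 44 = -48)
I = 3 (I = 1 + 2 = 3)
W(E, m) = -2 (W(E, m) = -2 + (E - E) = -2 + 0 = -2)
l(r, o) = 1 (l(r, o) = (-48 + 49)*(3 - 2) = 1*1 = 1)
l(-219, 72) - 1*22614 = 1 - 1*22614 = 1 - 22614 = -22613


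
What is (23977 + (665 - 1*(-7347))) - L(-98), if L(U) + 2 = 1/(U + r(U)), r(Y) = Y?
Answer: 6270237/196 ≈ 31991.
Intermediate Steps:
L(U) = -2 + 1/(2*U) (L(U) = -2 + 1/(U + U) = -2 + 1/(2*U))
(23977 + (665 - 1*(-7347))) - L(-98) = (23977 + (665 - 1*(-7347))) - (-2 + (½)/(-98)) = (23977 + (665 + 7347)) - (-2 + (½)*(-1/98)) = (23977 + 8012) - (-2 - 1/196) = 31989 - 1*(-393/196) = 31989 + 393/196 = 6270237/196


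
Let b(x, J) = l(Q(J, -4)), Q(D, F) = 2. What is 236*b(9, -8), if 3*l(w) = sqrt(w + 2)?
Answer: 472/3 ≈ 157.33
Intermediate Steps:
l(w) = sqrt(2 + w)/3 (l(w) = sqrt(w + 2)/3 = sqrt(2 + w)/3)
b(x, J) = 2/3 (b(x, J) = sqrt(2 + 2)/3 = sqrt(4)/3 = (1/3)*2 = 2/3)
236*b(9, -8) = 236*(2/3) = 472/3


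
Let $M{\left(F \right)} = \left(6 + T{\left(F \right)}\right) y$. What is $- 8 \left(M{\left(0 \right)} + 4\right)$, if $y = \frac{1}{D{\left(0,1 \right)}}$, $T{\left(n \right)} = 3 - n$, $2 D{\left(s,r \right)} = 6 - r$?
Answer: $- \frac{304}{5} \approx -60.8$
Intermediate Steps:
$D{\left(s,r \right)} = 3 - \frac{r}{2}$ ($D{\left(s,r \right)} = \frac{6 - r}{2} = 3 - \frac{r}{2}$)
$y = \frac{2}{5}$ ($y = \frac{1}{3 - \frac{1}{2}} = \frac{1}{\frac{5}{2}} = \frac{2}{5} \approx 0.4$)
$M{\left(F \right)} = \frac{18}{5} - \frac{2 F}{5}$ ($M{\left(F \right)} = \left(6 - \left(-3 + F\right)\right) \frac{2}{5} = \left(9 - F\right) \frac{2}{5} = \frac{18}{5} - \frac{2 F}{5}$)
$- 8 \left(M{\left(0 \right)} + 4\right) = - 8 \left(\left(\frac{18}{5} - 0\right) + 4\right) = - 8 \left(\left(\frac{18}{5} + 0\right) + 4\right) = - 8 \left(\frac{18}{5} + 4\right) = \left(-8\right) \frac{38}{5} = - \frac{304}{5}$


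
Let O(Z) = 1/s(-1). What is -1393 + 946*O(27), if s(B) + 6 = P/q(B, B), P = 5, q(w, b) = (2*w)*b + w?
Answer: -2339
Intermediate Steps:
q(w, b) = w + 2*b*w (q(w, b) = 2*b*w + w = w + 2*b*w)
s(B) = -6 + 5/(B*(1 + 2*B)) (s(B) = -6 + 5/((B*(1 + 2*B))) = -6 + 5*(1/(B*(1 + 2*B))) = -6 + 5/(B*(1 + 2*B)))
O(Z) = -1 (O(Z) = 1/(-6 + 5/(-1*(1 + 2*(-1)))) = 1/(-6 + 5*(-1)/(1 - 2)) = 1/(-6 + 5*(-1)/(-1)) = 1/(-6 + 5*(-1)*(-1)) = 1/(-6 + 5) = 1/(-1) = -1)
-1393 + 946*O(27) = -1393 + 946*(-1) = -1393 - 946 = -2339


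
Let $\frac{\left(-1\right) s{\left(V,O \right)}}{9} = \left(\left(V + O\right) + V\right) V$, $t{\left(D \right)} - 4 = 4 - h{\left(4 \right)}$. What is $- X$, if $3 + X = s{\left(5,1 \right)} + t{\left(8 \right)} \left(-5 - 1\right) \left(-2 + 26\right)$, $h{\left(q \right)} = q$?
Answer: $1074$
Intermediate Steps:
$t{\left(D \right)} = 4$ ($t{\left(D \right)} = 4 + \left(4 - 4\right) = 4 + 0 = 4$)
$s{\left(V,O \right)} = - 9 V \left(O + 2 V\right)$ ($s{\left(V,O \right)} = - 9 \left(\left(V + O\right) + V\right) V = - 9 \left(\left(O + V\right) + V\right) V = - 9 \left(O + 2 V\right) V = - 9 V \left(O + 2 V\right)$)
$X = -1074$ ($X = -3 - \left(45 \left(1 + 2 \cdot 5\right) - 4 \left(-5 - 1\right) \left(-2 + 26\right)\right) = -3 - \left(45 \left(1 + 10\right) - \left(-24\right) 24\right) = -3 - \left(576 + 45 \cdot 11\right) = -3 - 1071 = -1074$)
$- X = \left(-1\right) \left(-1074\right) = 1074$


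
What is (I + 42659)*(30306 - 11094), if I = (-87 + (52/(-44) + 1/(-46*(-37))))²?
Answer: 84907975515181191/87628321 ≈ 9.6896e+8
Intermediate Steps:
I = 2725566563041/350513284 (I = (-87 + (52*(-1/44) - 1/46*(-1/37)))² = (-87 + (-13/11 + 1/1702))² = (-87 - 22115/18722)² = (-1650929/18722)² = 2725566563041/350513284 ≈ 7775.9)
(I + 42659)*(30306 - 11094) = (2725566563041/350513284 + 42659)*(30306 - 11094) = (17678112745197/350513284)*19212 = 84907975515181191/87628321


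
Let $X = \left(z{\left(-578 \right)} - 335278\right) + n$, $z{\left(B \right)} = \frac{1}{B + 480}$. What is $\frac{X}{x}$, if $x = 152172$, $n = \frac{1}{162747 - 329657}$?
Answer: $- \frac{685525345381}{311138099370} \approx -2.2033$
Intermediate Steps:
$n = - \frac{1}{166910}$ ($n = \frac{1}{-166910} = - \frac{1}{166910} \approx -5.9913 \cdot 10^{-6}$)
$z{\left(B \right)} = \frac{1}{480 + B}$
$X = - \frac{1371050690762}{4089295}$ ($X = \left(\frac{1}{480 - 578} - 335278\right) - \frac{1}{166910} = \left(\frac{1}{-98} - 335278\right) - \frac{1}{166910} = \left(- \frac{1}{98} - 335278\right) - \frac{1}{166910} = - \frac{32857245}{98} - \frac{1}{166910} = - \frac{1371050690762}{4089295} \approx -3.3528 \cdot 10^{5}$)
$\frac{X}{x} = - \frac{1371050690762}{4089295 \cdot 152172} = \left(- \frac{1371050690762}{4089295}\right) \frac{1}{152172} = - \frac{685525345381}{311138099370}$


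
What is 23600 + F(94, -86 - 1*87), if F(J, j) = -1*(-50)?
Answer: 23650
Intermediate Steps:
F(J, j) = 50
23600 + F(94, -86 - 1*87) = 23600 + 50 = 23650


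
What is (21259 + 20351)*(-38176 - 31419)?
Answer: -2895847950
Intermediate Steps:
(21259 + 20351)*(-38176 - 31419) = 41610*(-69595) = -2895847950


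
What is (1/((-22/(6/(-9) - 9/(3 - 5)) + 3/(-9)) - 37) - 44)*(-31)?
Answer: 4055947/2972 ≈ 1364.7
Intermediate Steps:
(1/((-22/(6/(-9) - 9/(3 - 5)) + 3/(-9)) - 37) - 44)*(-31) = (1/((-22/(6*(-1/9) - 9/(-2)) + 3*(-1/9)) - 37) - 44)*(-31) = (1/((-22/(-2/3 - 9*(-1/2)) - 1/3) - 37) - 44)*(-31) = (1/((-22/(-2/3 + 9/2) - 1/3) - 37) - 44)*(-31) = (1/((-22/23/6 - 1/3) - 37) - 44)*(-31) = (1/((-22*6/23 - 1/3) - 37) - 44)*(-31) = (1/((-132/23 - 1/3) - 37) - 44)*(-31) = (1/(-419/69 - 37) - 44)*(-31) = (1/(-2972/69) - 44)*(-31) = (-69/2972 - 44)*(-31) = -130837/2972*(-31) = 4055947/2972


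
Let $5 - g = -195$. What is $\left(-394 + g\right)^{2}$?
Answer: $37636$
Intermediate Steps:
$g = 200$ ($g = 5 - -195 = 5 + 195 = 200$)
$\left(-394 + g\right)^{2} = \left(-394 + 200\right)^{2} = \left(-194\right)^{2} = 37636$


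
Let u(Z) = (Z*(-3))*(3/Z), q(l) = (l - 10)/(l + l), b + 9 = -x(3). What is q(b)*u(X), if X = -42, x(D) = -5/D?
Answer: -117/11 ≈ -10.636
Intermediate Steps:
b = -22/3 (b = -9 - (-5)/3 = -9 - 1*(-5/3) = -9 + 5/3 = -22/3 ≈ -7.3333)
q(l) = (-10 + l)/(2*l) (q(l) = (-10 + l)/((2*l)) = (-10 + l)*(1/(2*l)) = (-10 + l)/(2*l))
u(Z) = -9 (u(Z) = (-3*Z)*(3/Z) = -9)
q(b)*u(X) = ((-10 - 22/3)/(2*(-22/3)))*(-9) = ((1/2)*(-3/22)*(-52/3))*(-9) = (13/11)*(-9) = -117/11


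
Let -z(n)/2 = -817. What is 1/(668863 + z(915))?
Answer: 1/670497 ≈ 1.4914e-6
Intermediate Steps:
z(n) = 1634 (z(n) = -2*(-817) = 1634)
1/(668863 + z(915)) = 1/(668863 + 1634) = 1/670497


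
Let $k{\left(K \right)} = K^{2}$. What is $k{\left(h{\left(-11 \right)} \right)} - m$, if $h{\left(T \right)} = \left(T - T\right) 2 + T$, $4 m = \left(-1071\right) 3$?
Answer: $\frac{3697}{4} \approx 924.25$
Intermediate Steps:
$m = - \frac{3213}{4}$ ($m = \frac{\left(-1071\right) 3}{4} = \frac{1}{4} \left(-3213\right) = - \frac{3213}{4} \approx -803.25$)
$h{\left(T \right)} = T$ ($h{\left(T \right)} = 0 \cdot 2 + T = 0 + T = T$)
$k{\left(h{\left(-11 \right)} \right)} - m = \left(-11\right)^{2} - - \frac{3213}{4} = 121 + \frac{3213}{4} = \frac{3697}{4}$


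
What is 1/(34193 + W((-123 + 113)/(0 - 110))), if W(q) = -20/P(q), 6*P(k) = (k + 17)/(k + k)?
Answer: 47/1607011 ≈ 2.9247e-5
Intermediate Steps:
P(k) = (17 + k)/(12*k) (P(k) = ((k + 17)/(k + k))/6 = ((17 + k)/((2*k)))/6 = ((17 + k)*(1/(2*k)))/6 = ((17 + k)/(2*k))/6 = (17 + k)/(12*k))
W(q) = -240*q/(17 + q) (W(q) = -20*12*q/(17 + q) = -240*q/(17 + q))
1/(34193 + W((-123 + 113)/(0 - 110))) = 1/(34193 - 240*(-123 + 113)/(0 - 110)/(17 + (-123 + 113)/(0 - 110))) = 1/(34193 - 240*(-10/(-110))/(17 - 10/(-110))) = 1/(34193 - 240*(-10*(-1/110))/(17 - 10*(-1/110))) = 1/(34193 - 240*1/11/(17 + 1/11)) = 1/(34193 - 240*1/11/188/11) = 1/(34193 - 240*1/11*11/188) = 1/(34193 - 60/47) = 1/(1607011/47) = 47/1607011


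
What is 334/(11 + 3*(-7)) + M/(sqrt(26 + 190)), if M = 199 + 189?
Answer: -167/5 + 97*sqrt(6)/9 ≈ -6.9999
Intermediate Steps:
M = 388
334/(11 + 3*(-7)) + M/(sqrt(26 + 190)) = 334/(11 + 3*(-7)) + 388/(sqrt(26 + 190)) = 334/(11 - 21) + 388/(sqrt(216)) = 334/(-10) + 388/((6*sqrt(6))) = 334*(-1/10) + 388*(sqrt(6)/36) = -167/5 + 97*sqrt(6)/9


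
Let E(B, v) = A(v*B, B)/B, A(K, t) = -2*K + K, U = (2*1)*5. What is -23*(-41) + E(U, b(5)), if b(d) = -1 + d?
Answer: 939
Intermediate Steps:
U = 10 (U = 2*5 = 10)
A(K, t) = -K
E(B, v) = -v (E(B, v) = (-v*B)/B = (-B*v)/B = -v)
-23*(-41) + E(U, b(5)) = -23*(-41) - (-1 + 5) = 943 - 1*4 = 943 - 4 = 939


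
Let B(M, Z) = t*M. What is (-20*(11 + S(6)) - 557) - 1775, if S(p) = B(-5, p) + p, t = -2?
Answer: -2872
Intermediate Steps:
B(M, Z) = -2*M
S(p) = 10 + p (S(p) = -2*(-5) + p = 10 + p)
(-20*(11 + S(6)) - 557) - 1775 = (-20*(11 + (10 + 6)) - 557) - 1775 = (-20*(11 + 16) - 557) - 1775 = (-20*27 - 557) - 1775 = (-540 - 557) - 1775 = -1097 - 1775 = -2872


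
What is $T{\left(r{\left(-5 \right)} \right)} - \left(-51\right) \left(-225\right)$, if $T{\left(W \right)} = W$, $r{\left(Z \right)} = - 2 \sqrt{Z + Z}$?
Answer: $-11475 - 2 i \sqrt{10} \approx -11475.0 - 6.3246 i$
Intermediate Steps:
$r{\left(Z \right)} = - 2 \sqrt{2} \sqrt{Z}$ ($r{\left(Z \right)} = - 2 \sqrt{2 Z} = - 2 \sqrt{2} \sqrt{Z}$)
$T{\left(r{\left(-5 \right)} \right)} - \left(-51\right) \left(-225\right) = - 2 \sqrt{2} \sqrt{-5} - \left(-51\right) \left(-225\right) = - 2 \sqrt{2} i \sqrt{5} - 11475 = - 2 i \sqrt{10} - 11475 = -11475 - 2 i \sqrt{10}$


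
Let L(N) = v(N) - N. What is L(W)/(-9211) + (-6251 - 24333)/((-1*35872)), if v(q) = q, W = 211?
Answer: 3823/4484 ≈ 0.85259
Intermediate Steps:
L(N) = 0 (L(N) = N - N = 0)
L(W)/(-9211) + (-6251 - 24333)/((-1*35872)) = 0/(-9211) + (-6251 - 24333)/((-1*35872)) = 0*(-1/9211) - 30584/(-35872) = 0 - 30584*(-1/35872) = 0 + 3823/4484 = 3823/4484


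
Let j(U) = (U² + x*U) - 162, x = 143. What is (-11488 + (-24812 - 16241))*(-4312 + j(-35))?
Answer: 433673414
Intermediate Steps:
j(U) = -162 + U² + 143*U (j(U) = (U² + 143*U) - 162 = -162 + U² + 143*U)
(-11488 + (-24812 - 16241))*(-4312 + j(-35)) = (-11488 + (-24812 - 16241))*(-4312 + (-162 + (-35)² + 143*(-35))) = (-11488 - 41053)*(-4312 + (-162 + 1225 - 5005)) = -52541*(-4312 - 3942) = -52541*(-8254) = 433673414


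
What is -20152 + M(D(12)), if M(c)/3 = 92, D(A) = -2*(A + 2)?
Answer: -19876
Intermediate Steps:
D(A) = -4 - 2*A (D(A) = -2*(2 + A) = -4 - 2*A)
M(c) = 276 (M(c) = 3*92 = 276)
-20152 + M(D(12)) = -20152 + 276 = -19876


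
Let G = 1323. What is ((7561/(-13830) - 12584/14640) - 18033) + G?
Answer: -2349707279/140605 ≈ -16711.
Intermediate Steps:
((7561/(-13830) - 12584/14640) - 18033) + G = ((7561/(-13830) - 12584/14640) - 18033) + 1323 = ((7561*(-1/13830) - 12584*1/14640) - 18033) + 1323 = ((-7561/13830 - 1573/1830) - 18033) + 1323 = (-197729/140605 - 18033) + 1323 = -2535727694/140605 + 1323 = -2349707279/140605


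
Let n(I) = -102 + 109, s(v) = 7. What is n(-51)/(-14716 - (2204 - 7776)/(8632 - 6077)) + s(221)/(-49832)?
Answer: -20614321/33453118576 ≈ -0.00061622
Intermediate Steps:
n(I) = 7
n(-51)/(-14716 - (2204 - 7776)/(8632 - 6077)) + s(221)/(-49832) = 7/(-14716 - (2204 - 7776)/(8632 - 6077)) + 7/(-49832) = 7/(-14716 - (-5572)/2555) + 7*(-1/49832) = 7/(-14716 - (-5572)/2555) - 7/49832 = 7/(-14716 - 1*(-796/365)) - 7/49832 = 7/(-14716 + 796/365) - 7/49832 = 7/(-5370544/365) - 7/49832 = 7*(-365/5370544) - 7/49832 = -2555/5370544 - 7/49832 = -20614321/33453118576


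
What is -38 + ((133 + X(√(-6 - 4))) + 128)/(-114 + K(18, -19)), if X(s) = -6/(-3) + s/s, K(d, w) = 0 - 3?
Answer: -1570/39 ≈ -40.256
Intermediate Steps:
K(d, w) = -3
X(s) = 3 (X(s) = -6*(-⅓) + 1 = 2 + 1 = 3)
-38 + ((133 + X(√(-6 - 4))) + 128)/(-114 + K(18, -19)) = -38 + ((133 + 3) + 128)/(-114 - 3) = -38 + (136 + 128)/(-117) = -38 + 264*(-1/117) = -38 - 88/39 = -1570/39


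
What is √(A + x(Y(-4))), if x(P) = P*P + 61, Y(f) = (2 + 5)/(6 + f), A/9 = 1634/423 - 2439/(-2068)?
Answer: 2*√7927161/517 ≈ 10.892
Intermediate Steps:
A = 93847/2068 (A = 9*(1634/423 - 2439/(-2068)) = 9*(1634*(1/423) - 2439*(-1/2068)) = 9*(1634/423 + 2439/2068) = 9*(93847/18612) = 93847/2068 ≈ 45.381)
Y(f) = 7/(6 + f)
x(P) = 61 + P² (x(P) = P² + 61 = 61 + P²)
√(A + x(Y(-4))) = √(93847/2068 + (61 + (7/(6 - 4))²)) = √(93847/2068 + (61 + (7/2)²)) = √(93847/2068 + (61 + 49/4)) = √(93847/2068 + 293/4) = √(61332/517) = 2*√7927161/517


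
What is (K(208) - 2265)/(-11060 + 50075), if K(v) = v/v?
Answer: -2264/39015 ≈ -0.058029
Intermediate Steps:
K(v) = 1
(K(208) - 2265)/(-11060 + 50075) = (1 - 2265)/(-11060 + 50075) = -2264/39015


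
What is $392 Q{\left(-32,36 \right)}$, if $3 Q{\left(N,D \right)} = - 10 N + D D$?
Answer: $\frac{633472}{3} \approx 2.1116 \cdot 10^{5}$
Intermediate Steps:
$Q{\left(N,D \right)} = - \frac{10 N}{3} + \frac{D^{2}}{3}$ ($Q{\left(N,D \right)} = \frac{- 10 N + D D}{3} = \frac{- 10 N + D^{2}}{3} = \frac{D^{2} - 10 N}{3} = - \frac{10 N}{3} + \frac{D^{2}}{3}$)
$392 Q{\left(-32,36 \right)} = 392 \left(\left(- \frac{10}{3}\right) \left(-32\right) + \frac{36^{2}}{3}\right) = 392 \left(\frac{320}{3} + \frac{1}{3} \cdot 1296\right) = 392 \left(\frac{320}{3} + 432\right) = 392 \cdot \frac{1616}{3} = \frac{633472}{3}$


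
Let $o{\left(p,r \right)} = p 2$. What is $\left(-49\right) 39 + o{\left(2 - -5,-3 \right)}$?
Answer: $-1897$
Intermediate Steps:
$o{\left(p,r \right)} = 2 p$
$\left(-49\right) 39 + o{\left(2 - -5,-3 \right)} = \left(-49\right) 39 + 2 \left(2 - -5\right) = -1911 + 2 \left(2 + 5\right) = -1911 + 2 \cdot 7 = -1911 + 14 = -1897$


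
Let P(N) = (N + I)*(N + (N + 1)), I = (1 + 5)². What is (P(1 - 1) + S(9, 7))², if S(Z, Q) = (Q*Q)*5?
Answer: 78961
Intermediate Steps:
I = 36 (I = 6² = 36)
S(Z, Q) = 5*Q² (S(Z, Q) = Q²*5 = 5*Q²)
P(N) = (1 + 2*N)*(36 + N) (P(N) = (N + 36)*(N + (N + 1)) = (36 + N)*(N + (1 + N)) = (36 + N)*(1 + 2*N) = (1 + 2*N)*(36 + N))
(P(1 - 1) + S(9, 7))² = ((36 + 2*(1 - 1)² + 73*(1 - 1)) + 5*7²)² = ((36 + 2*0² + 73*0) + 5*49)² = ((36 + 2*0 + 0) + 245)² = ((36 + 0 + 0) + 245)² = (36 + 245)² = 281² = 78961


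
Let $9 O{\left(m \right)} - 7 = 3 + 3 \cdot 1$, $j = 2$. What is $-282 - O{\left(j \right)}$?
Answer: $- \frac{2551}{9} \approx -283.44$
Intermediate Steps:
$O{\left(m \right)} = \frac{13}{9}$ ($O{\left(m \right)} = \frac{7}{9} + \frac{3 + 3 \cdot 1}{9} = \frac{7}{9} + \frac{3 + 3}{9} = \frac{7}{9} + \frac{1}{9} \cdot 6 = \frac{7}{9} + \frac{2}{3} = \frac{13}{9}$)
$-282 - O{\left(j \right)} = -282 - \frac{13}{9} = - \frac{2551}{9}$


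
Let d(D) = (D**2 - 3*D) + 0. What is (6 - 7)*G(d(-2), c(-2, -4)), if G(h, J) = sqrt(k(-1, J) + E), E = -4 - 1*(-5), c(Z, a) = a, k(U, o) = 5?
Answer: -sqrt(6) ≈ -2.4495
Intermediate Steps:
E = 1 (E = -4 + 5 = 1)
d(D) = D**2 - 3*D
G(h, J) = sqrt(6) (G(h, J) = sqrt(5 + 1) = sqrt(6))
(6 - 7)*G(d(-2), c(-2, -4)) = (6 - 7)*sqrt(6) = -sqrt(6)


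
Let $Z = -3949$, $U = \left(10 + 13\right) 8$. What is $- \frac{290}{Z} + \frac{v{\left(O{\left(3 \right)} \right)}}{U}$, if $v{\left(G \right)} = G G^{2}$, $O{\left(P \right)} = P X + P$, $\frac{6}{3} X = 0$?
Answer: $\frac{159983}{726616} \approx 0.22018$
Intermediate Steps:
$X = 0$ ($X = \frac{1}{2} \cdot 0 = 0$)
$U = 184$ ($U = 23 \cdot 8 = 184$)
$O{\left(P \right)} = P$ ($O{\left(P \right)} = P 0 + P = 0 + P = P$)
$v{\left(G \right)} = G^{3}$
$- \frac{290}{Z} + \frac{v{\left(O{\left(3 \right)} \right)}}{U} = - \frac{290}{-3949} + \frac{3^{3}}{184} = \left(-290\right) \left(- \frac{1}{3949}\right) + 27 \cdot \frac{1}{184} = \frac{290}{3949} + \frac{27}{184} = \frac{159983}{726616}$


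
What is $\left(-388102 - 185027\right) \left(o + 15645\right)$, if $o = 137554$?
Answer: $-87802789671$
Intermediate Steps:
$\left(-388102 - 185027\right) \left(o + 15645\right) = \left(-388102 - 185027\right) \left(137554 + 15645\right) = \left(-573129\right) 153199 = -87802789671$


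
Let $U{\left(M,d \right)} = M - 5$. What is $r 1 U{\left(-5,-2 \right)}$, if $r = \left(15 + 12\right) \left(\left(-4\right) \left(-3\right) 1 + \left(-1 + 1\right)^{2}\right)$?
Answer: $-3240$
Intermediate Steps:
$U{\left(M,d \right)} = -5 + M$
$r = 324$ ($r = 27 \left(12 \cdot 1 + 0^{2}\right) = 27 \left(12 + 0\right) = 27 \cdot 12 = 324$)
$r 1 U{\left(-5,-2 \right)} = 324 \cdot 1 \left(-5 - 5\right) = 324 \left(-10\right) = -3240$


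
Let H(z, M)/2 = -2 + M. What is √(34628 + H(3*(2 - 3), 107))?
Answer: √34838 ≈ 186.65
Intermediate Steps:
H(z, M) = -4 + 2*M (H(z, M) = 2*(-2 + M) = -4 + 2*M)
√(34628 + H(3*(2 - 3), 107)) = √(34628 + (-4 + 2*107)) = √(34628 + (-4 + 214)) = √(34628 + 210) = √34838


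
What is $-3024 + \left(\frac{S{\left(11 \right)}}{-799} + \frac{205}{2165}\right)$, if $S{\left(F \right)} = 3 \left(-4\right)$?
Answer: $- \frac{1046166253}{345967} \approx -3023.9$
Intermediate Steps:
$S{\left(F \right)} = -12$
$-3024 + \left(\frac{S{\left(11 \right)}}{-799} + \frac{205}{2165}\right) = -3024 + \left(- \frac{12}{-799} + \frac{205}{2165}\right) = -3024 + \left(\left(-12\right) \left(- \frac{1}{799}\right) + 205 \cdot \frac{1}{2165}\right) = -3024 + \left(\frac{12}{799} + \frac{41}{433}\right) = -3024 + \frac{37955}{345967} = - \frac{1046166253}{345967}$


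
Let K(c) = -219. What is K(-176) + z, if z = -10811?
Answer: -11030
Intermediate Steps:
K(-176) + z = -219 - 10811 = -11030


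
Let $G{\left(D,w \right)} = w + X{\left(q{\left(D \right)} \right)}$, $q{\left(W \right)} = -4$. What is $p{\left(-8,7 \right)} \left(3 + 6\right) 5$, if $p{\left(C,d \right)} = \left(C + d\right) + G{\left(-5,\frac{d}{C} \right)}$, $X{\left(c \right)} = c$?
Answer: $- \frac{2115}{8} \approx -264.38$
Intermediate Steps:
$G{\left(D,w \right)} = -4 + w$ ($G{\left(D,w \right)} = w - 4 = -4 + w$)
$p{\left(C,d \right)} = -4 + C + d + \frac{d}{C}$ ($p{\left(C,d \right)} = \left(C + d\right) - \left(4 - \frac{d}{C}\right) = -4 + C + d + \frac{d}{C}$)
$p{\left(-8,7 \right)} \left(3 + 6\right) 5 = \left(-4 - 8 + 7 + \frac{7}{-8}\right) \left(3 + 6\right) 5 = \left(-4 - 8 + 7 + 7 \left(- \frac{1}{8}\right)\right) 9 \cdot 5 = \left(-4 - 8 + 7 - \frac{7}{8}\right) 45 = \left(- \frac{47}{8}\right) 45 = - \frac{2115}{8}$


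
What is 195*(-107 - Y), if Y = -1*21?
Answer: -16770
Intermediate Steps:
Y = -21
195*(-107 - Y) = 195*(-107 - 1*(-21)) = 195*(-107 + 21) = 195*(-86) = -16770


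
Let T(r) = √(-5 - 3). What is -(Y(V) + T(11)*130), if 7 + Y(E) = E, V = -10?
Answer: 17 - 260*I*√2 ≈ 17.0 - 367.7*I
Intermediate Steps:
Y(E) = -7 + E
T(r) = 2*I*√2 (T(r) = √(-8) = 2*I*√2)
-(Y(V) + T(11)*130) = -((-7 - 10) + (2*I*√2)*130) = -(-17 + 260*I*√2) = 17 - 260*I*√2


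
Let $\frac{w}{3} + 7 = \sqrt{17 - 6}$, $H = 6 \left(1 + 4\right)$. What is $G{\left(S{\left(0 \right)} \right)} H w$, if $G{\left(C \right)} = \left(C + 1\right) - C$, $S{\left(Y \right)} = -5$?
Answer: $-630 + 90 \sqrt{11} \approx -331.5$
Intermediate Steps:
$H = 30$ ($H = 6 \cdot 5 = 30$)
$w = -21 + 3 \sqrt{11}$ ($w = -21 + 3 \sqrt{17 - 6} = -21 + 3 \sqrt{11} \approx -11.05$)
$G{\left(C \right)} = 1$ ($G{\left(C \right)} = \left(1 + C\right) - C = 1$)
$G{\left(S{\left(0 \right)} \right)} H w = 1 \cdot 30 \left(-21 + 3 \sqrt{11}\right) = 30 \left(-21 + 3 \sqrt{11}\right) = -630 + 90 \sqrt{11}$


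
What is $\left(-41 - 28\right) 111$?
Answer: $-7659$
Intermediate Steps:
$\left(-41 - 28\right) 111 = \left(-69\right) 111 = -7659$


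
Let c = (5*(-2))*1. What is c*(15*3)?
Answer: -450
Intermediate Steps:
c = -10 (c = -10*1 = -10)
c*(15*3) = -150*3 = -10*45 = -450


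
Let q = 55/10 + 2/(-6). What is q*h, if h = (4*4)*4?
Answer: 992/3 ≈ 330.67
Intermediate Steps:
h = 64 (h = 16*4 = 64)
q = 31/6 (q = 55*(⅒) + 2*(-⅙) = 11/2 - ⅓ = 31/6 ≈ 5.1667)
q*h = (31/6)*64 = 992/3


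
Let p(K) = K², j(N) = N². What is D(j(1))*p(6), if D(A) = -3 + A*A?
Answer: -72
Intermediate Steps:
D(A) = -3 + A²
D(j(1))*p(6) = (-3 + (1²)²)*6² = (-3 + 1²)*36 = (-3 + 1)*36 = -2*36 = -72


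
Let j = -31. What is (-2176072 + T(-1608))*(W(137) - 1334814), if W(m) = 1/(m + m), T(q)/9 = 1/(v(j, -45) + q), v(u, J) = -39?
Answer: 145645028992544195/50142 ≈ 2.9047e+12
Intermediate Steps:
T(q) = 9/(-39 + q)
W(m) = 1/(2*m)
(-2176072 + T(-1608))*(W(137) - 1334814) = (-2176072 + 9/(-39 - 1608))*((1/2)/137 - 1334814) = (-2176072 + 9/(-1647))*((1/2)*(1/137) - 1334814) = (-2176072 + 9*(-1/1647))*(1/274 - 1334814) = (-2176072 - 1/183)*(-365739035/274) = -398221177/183*(-365739035/274) = 145645028992544195/50142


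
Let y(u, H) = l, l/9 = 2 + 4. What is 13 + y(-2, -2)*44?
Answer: 2389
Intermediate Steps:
l = 54 (l = 9*(2 + 4) = 9*6 = 54)
y(u, H) = 54
13 + y(-2, -2)*44 = 13 + 54*44 = 13 + 2376 = 2389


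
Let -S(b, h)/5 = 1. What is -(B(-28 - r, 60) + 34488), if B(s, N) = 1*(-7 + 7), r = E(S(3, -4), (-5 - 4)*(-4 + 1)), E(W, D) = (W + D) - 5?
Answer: -34488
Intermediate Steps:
S(b, h) = -5 (S(b, h) = -5*1 = -5)
E(W, D) = -5 + D + W (E(W, D) = (D + W) - 5 = -5 + D + W)
r = 17 (r = -5 + (-5 - 4)*(-4 + 1) - 5 = -5 - 9*(-3) - 5 = -5 + 27 - 5 = 17)
B(s, N) = 0 (B(s, N) = 1*0 = 0)
-(B(-28 - r, 60) + 34488) = -(0 + 34488) = -1*34488 = -34488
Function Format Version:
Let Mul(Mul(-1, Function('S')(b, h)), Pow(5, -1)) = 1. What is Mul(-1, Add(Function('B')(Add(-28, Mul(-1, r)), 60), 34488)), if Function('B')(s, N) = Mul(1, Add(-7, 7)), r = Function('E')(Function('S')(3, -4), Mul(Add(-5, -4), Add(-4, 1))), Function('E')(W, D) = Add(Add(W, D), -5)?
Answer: -34488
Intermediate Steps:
Function('S')(b, h) = -5 (Function('S')(b, h) = Mul(-5, 1) = -5)
Function('E')(W, D) = Add(-5, D, W) (Function('E')(W, D) = Add(Add(D, W), -5) = Add(-5, D, W))
r = 17 (r = Add(-5, Mul(Add(-5, -4), Add(-4, 1)), -5) = Add(-5, Mul(-9, -3), -5) = Add(-5, 27, -5) = 17)
Function('B')(s, N) = 0 (Function('B')(s, N) = Mul(1, 0) = 0)
Mul(-1, Add(Function('B')(Add(-28, Mul(-1, r)), 60), 34488)) = Mul(-1, Add(0, 34488)) = Mul(-1, 34488) = -34488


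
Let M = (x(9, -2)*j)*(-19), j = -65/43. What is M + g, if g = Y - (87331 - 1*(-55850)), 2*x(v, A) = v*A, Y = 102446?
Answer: -1762720/43 ≈ -40994.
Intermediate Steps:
x(v, A) = A*v/2 (x(v, A) = (v*A)/2 = (A*v)/2 = A*v/2)
j = -65/43 (j = -65*1/43 = -65/43 ≈ -1.5116)
g = -40735 (g = 102446 - (87331 - 1*(-55850)) = 102446 - (87331 + 55850) = 102446 - 1*143181 = 102446 - 143181 = -40735)
M = -11115/43 (M = (((½)*(-2)*9)*(-65/43))*(-19) = -9*(-65/43)*(-19) = (585/43)*(-19) = -11115/43 ≈ -258.49)
M + g = -11115/43 - 40735 = -1762720/43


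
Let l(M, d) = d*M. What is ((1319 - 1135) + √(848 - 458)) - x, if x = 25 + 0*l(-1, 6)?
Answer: 159 + √390 ≈ 178.75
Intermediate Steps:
l(M, d) = M*d
x = 25 (x = 25 + 0*(-1*6) = 25 + 0*(-6) = 25 + 0 = 25)
((1319 - 1135) + √(848 - 458)) - x = ((1319 - 1135) + √(848 - 458)) - 1*25 = (184 + √390) - 25 = 159 + √390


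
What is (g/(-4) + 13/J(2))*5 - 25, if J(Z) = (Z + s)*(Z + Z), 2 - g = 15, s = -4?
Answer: -135/8 ≈ -16.875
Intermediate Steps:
g = -13 (g = 2 - 1*15 = 2 - 15 = -13)
J(Z) = 2*Z*(-4 + Z) (J(Z) = (Z - 4)*(Z + Z) = (-4 + Z)*(2*Z) = 2*Z*(-4 + Z))
(g/(-4) + 13/J(2))*5 - 25 = (-13/(-4) + 13/((2*2*(-4 + 2))))*5 - 25 = (-13*(-1/4) + 13/((2*2*(-2))))*5 - 25 = (13/4 + 13/(-8))*5 - 25 = (13/4 + 13*(-1/8))*5 - 25 = (13/4 - 13/8)*5 - 25 = (13/8)*5 - 25 = 65/8 - 25 = -135/8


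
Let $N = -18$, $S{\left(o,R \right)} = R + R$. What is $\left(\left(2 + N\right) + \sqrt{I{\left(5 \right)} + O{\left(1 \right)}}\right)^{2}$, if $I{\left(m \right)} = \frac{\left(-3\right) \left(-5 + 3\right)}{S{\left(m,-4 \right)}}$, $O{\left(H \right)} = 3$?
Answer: $\frac{841}{4} \approx 210.25$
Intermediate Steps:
$S{\left(o,R \right)} = 2 R$
$I{\left(m \right)} = - \frac{3}{4}$ ($I{\left(m \right)} = \frac{\left(-3\right) \left(-5 + 3\right)}{2 \left(-4\right)} = \frac{\left(-3\right) \left(-2\right)}{-8} = 6 \left(- \frac{1}{8}\right) = - \frac{3}{4}$)
$\left(\left(2 + N\right) + \sqrt{I{\left(5 \right)} + O{\left(1 \right)}}\right)^{2} = \left(\left(2 - 18\right) + \sqrt{- \frac{3}{4} + 3}\right)^{2} = \left(-16 + \sqrt{\frac{9}{4}}\right)^{2} = \left(-16 + \frac{3}{2}\right)^{2} = \left(- \frac{29}{2}\right)^{2} = \frac{841}{4}$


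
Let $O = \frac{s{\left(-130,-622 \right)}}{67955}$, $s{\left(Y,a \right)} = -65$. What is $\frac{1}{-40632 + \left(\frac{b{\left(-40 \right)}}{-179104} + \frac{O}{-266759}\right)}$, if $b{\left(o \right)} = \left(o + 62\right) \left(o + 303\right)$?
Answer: $- \frac{324672707547088}{13192111941686014557} \approx -2.4611 \cdot 10^{-5}$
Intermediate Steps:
$b{\left(o \right)} = \left(62 + o\right) \left(303 + o\right)$
$O = - \frac{13}{13591}$ ($O = - \frac{65}{67955} = \left(-65\right) \frac{1}{67955} = - \frac{13}{13591} \approx -0.00095651$)
$\frac{1}{-40632 + \left(\frac{b{\left(-40 \right)}}{-179104} + \frac{O}{-266759}\right)} = \frac{1}{-40632 + \left(\frac{18786 + \left(-40\right)^{2} + 365 \left(-40\right)}{-179104} - \frac{13}{13591 \left(-266759\right)}\right)} = \frac{1}{-40632 + \left(\left(18786 + 1600 - 14600\right) \left(- \frac{1}{179104}\right) - - \frac{13}{3625521569}\right)} = \frac{1}{-40632 + \left(5786 \left(- \frac{1}{179104}\right) + \frac{13}{3625521569}\right)} = \frac{1}{-40632 + \left(- \frac{2893}{89552} + \frac{13}{3625521569}\right)} = \frac{1}{-40632 - \frac{10488632734941}{324672707547088}} = \frac{1}{- \frac{13192111941686014557}{324672707547088}} = - \frac{324672707547088}{13192111941686014557}$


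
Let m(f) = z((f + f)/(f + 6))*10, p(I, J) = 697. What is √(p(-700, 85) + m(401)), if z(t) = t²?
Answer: √121889393/407 ≈ 27.126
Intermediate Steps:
m(f) = 40*f²/(6 + f)² (m(f) = ((f + f)/(f + 6))²*10 = ((2*f)/(6 + f))²*10 = (2*f/(6 + f))²*10 = (4*f²/(6 + f)²)*10 = 40*f²/(6 + f)²)
√(p(-700, 85) + m(401)) = √(697 + 40*401²/(6 + 401)²) = √(697 + 40*160801/407²) = √(697 + 40*160801*(1/165649)) = √(697 + 6432040/165649) = √(121889393/165649) = √121889393/407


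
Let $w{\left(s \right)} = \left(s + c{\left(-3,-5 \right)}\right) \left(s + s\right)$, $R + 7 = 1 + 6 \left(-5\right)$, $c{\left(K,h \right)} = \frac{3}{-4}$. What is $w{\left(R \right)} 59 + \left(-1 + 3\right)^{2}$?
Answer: $156118$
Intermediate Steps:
$c{\left(K,h \right)} = - \frac{3}{4}$ ($c{\left(K,h \right)} = 3 \left(- \frac{1}{4}\right) = - \frac{3}{4}$)
$R = -36$ ($R = -7 + \left(1 + 6 \left(-5\right)\right) = -7 + \left(1 - 30\right) = -7 - 29 = -36$)
$w{\left(s \right)} = 2 s \left(- \frac{3}{4} + s\right)$ ($w{\left(s \right)} = \left(s - \frac{3}{4}\right) \left(s + s\right) = \left(- \frac{3}{4} + s\right) 2 s = 2 s \left(- \frac{3}{4} + s\right)$)
$w{\left(R \right)} 59 + \left(-1 + 3\right)^{2} = \frac{1}{2} \left(-36\right) \left(-3 + 4 \left(-36\right)\right) 59 + \left(-1 + 3\right)^{2} = \frac{1}{2} \left(-36\right) \left(-3 - 144\right) 59 + 2^{2} = \frac{1}{2} \left(-36\right) \left(-147\right) 59 + 4 = 2646 \cdot 59 + 4 = 156114 + 4 = 156118$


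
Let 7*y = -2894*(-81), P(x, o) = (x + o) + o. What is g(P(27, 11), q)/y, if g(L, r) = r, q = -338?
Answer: -1183/117207 ≈ -0.010093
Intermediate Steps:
P(x, o) = x + 2*o (P(x, o) = (o + x) + o = x + 2*o)
y = 234414/7 (y = (-2894*(-81))/7 = (1/7)*234414 = 234414/7 ≈ 33488.)
g(P(27, 11), q)/y = -338/234414/7 = -338*7/234414 = -1183/117207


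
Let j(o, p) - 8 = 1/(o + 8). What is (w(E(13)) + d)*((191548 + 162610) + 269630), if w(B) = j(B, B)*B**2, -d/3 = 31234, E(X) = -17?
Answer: -513252142612/9 ≈ -5.7028e+10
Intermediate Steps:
d = -93702 (d = -3*31234 = -93702)
j(o, p) = 8 + 1/(8 + o) (j(o, p) = 8 + 1/(o + 8) = 8 + 1/(8 + o))
w(B) = B**2*(65 + 8*B)/(8 + B) (w(B) = ((65 + 8*B)/(8 + B))*B**2 = B**2*(65 + 8*B)/(8 + B))
(w(E(13)) + d)*((191548 + 162610) + 269630) = ((-17)**2*(65 + 8*(-17))/(8 - 17) - 93702)*((191548 + 162610) + 269630) = (289*(65 - 136)/(-9) - 93702)*(354158 + 269630) = (289*(-1/9)*(-71) - 93702)*623788 = (20519/9 - 93702)*623788 = -822799/9*623788 = -513252142612/9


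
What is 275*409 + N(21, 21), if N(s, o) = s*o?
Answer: 112916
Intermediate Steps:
N(s, o) = o*s
275*409 + N(21, 21) = 275*409 + 21*21 = 112475 + 441 = 112916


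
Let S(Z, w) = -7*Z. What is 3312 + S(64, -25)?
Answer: 2864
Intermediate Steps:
3312 + S(64, -25) = 3312 - 7*64 = 3312 - 448 = 2864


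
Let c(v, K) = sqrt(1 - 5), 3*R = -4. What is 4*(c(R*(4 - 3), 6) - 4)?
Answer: -16 + 8*I ≈ -16.0 + 8.0*I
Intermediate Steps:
R = -4/3 (R = (1/3)*(-4) = -4/3 ≈ -1.3333)
c(v, K) = 2*I (c(v, K) = sqrt(-4) = 2*I)
4*(c(R*(4 - 3), 6) - 4) = 4*(2*I - 4) = 4*(-4 + 2*I) = -16 + 8*I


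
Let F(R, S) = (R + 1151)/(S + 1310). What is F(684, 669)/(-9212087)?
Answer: -1835/18230720173 ≈ -1.0065e-7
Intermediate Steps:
F(R, S) = (1151 + R)/(1310 + S)
F(684, 669)/(-9212087) = ((1151 + 684)/(1310 + 669))/(-9212087) = (1835/1979)*(-1/9212087) = -1835/18230720173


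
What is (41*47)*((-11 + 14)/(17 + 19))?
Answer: 1927/12 ≈ 160.58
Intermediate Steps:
(41*47)*((-11 + 14)/(17 + 19)) = 1927*(3/36) = 1927*(3*(1/36)) = 1927*(1/12) = 1927/12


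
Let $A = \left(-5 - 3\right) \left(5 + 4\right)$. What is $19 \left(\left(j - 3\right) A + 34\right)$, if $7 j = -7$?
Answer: $6118$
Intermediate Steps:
$j = -1$ ($j = \frac{1}{7} \left(-7\right) = -1$)
$A = -72$ ($A = \left(-8\right) 9 = -72$)
$19 \left(\left(j - 3\right) A + 34\right) = 19 \left(\left(-1 - 3\right) \left(-72\right) + 34\right) = 19 \left(\left(-4\right) \left(-72\right) + 34\right) = 19 \left(288 + 34\right) = 19 \cdot 322 = 6118$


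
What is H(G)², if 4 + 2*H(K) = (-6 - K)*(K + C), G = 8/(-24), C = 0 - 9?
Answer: 48400/81 ≈ 597.53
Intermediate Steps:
C = -9
G = -⅓ (G = 8*(-1/24) = -⅓ ≈ -0.33333)
H(K) = -2 + (-9 + K)*(-6 - K)/2 (H(K) = -2 + ((-6 - K)*(K - 9))/2 = -2 + ((-6 - K)*(-9 + K))/2 = -2 + ((-9 + K)*(-6 - K))/2 = -2 + (-9 + K)*(-6 - K)/2)
H(G)² = (25 - (-⅓)²/2 + (3/2)*(-⅓))² = (25 - ½*⅑ - ½)² = (25 - 1/18 - ½)² = (220/9)² = 48400/81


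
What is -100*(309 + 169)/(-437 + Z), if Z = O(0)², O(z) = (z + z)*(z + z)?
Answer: 47800/437 ≈ 109.38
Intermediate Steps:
O(z) = 4*z² (O(z) = (2*z)*(2*z) = 4*z²)
Z = 0 (Z = (4*0²)² = (4*0)² = 0² = 0)
-100*(309 + 169)/(-437 + Z) = -100*(309 + 169)/(-437 + 0) = -47800/(-437) = -47800*(-1)/437 = -100*(-478/437) = 47800/437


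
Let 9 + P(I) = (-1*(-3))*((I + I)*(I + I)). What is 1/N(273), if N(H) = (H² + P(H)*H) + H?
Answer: 1/244229349 ≈ 4.0945e-9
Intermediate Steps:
P(I) = -9 + 12*I² (P(I) = -9 + (-1*(-3))*((I + I)*(I + I)) = -9 + 3*((2*I)*(2*I)) = -9 + 3*(4*I²) = -9 + 12*I²)
N(H) = H + H² + H*(-9 + 12*H²) (N(H) = (H² + (-9 + 12*H²)*H) + H = (H² + H*(-9 + 12*H²)) + H = H + H² + H*(-9 + 12*H²))
1/N(273) = 1/(273*(-8 + 273 + 12*273²)) = 1/(273*(-8 + 273 + 12*74529)) = 1/(273*(-8 + 273 + 894348)) = 1/(273*894613) = 1/244229349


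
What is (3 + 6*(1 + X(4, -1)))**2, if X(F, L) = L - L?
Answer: 81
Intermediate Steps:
X(F, L) = 0
(3 + 6*(1 + X(4, -1)))**2 = (3 + 6*(1 + 0))**2 = (3 + 6*1)**2 = (3 + 6)**2 = 9**2 = 81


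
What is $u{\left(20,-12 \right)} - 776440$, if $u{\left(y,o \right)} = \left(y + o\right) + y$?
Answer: $-776412$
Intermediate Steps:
$u{\left(y,o \right)} = o + 2 y$ ($u{\left(y,o \right)} = \left(o + y\right) + y = o + 2 y$)
$u{\left(20,-12 \right)} - 776440 = \left(-12 + 2 \cdot 20\right) - 776440 = \left(-12 + 40\right) - 776440 = 28 - 776440 = -776412$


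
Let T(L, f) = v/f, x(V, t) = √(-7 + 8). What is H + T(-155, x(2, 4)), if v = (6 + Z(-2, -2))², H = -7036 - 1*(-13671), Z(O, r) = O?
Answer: 6651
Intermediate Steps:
H = 6635 (H = -7036 + 13671 = 6635)
x(V, t) = 1 (x(V, t) = √1 = 1)
v = 16 (v = (6 - 2)² = 4² = 16)
T(L, f) = 16/f
H + T(-155, x(2, 4)) = 6635 + 16/1 = 6635 + 16*1 = 6635 + 16 = 6651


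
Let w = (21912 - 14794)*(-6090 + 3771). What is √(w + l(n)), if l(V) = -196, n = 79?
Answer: I*√16506838 ≈ 4062.9*I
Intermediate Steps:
w = -16506642 (w = 7118*(-2319) = -16506642)
√(w + l(n)) = √(-16506642 - 196) = √(-16506838) = I*√16506838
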